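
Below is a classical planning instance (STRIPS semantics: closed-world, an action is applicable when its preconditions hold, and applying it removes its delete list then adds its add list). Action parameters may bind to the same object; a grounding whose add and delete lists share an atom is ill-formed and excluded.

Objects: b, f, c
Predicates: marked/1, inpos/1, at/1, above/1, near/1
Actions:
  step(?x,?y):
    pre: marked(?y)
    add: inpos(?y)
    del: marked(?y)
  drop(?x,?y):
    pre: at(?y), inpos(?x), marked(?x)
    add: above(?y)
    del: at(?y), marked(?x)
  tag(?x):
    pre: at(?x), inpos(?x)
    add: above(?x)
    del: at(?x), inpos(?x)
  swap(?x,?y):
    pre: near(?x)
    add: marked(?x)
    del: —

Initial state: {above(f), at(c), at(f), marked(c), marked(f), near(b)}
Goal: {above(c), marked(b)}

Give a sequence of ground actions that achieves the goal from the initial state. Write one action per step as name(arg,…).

1. step(b,c)  →  {above(f), at(c), at(f), inpos(c), marked(f), near(b)}
2. tag(c)  →  {above(c), above(f), at(f), marked(f), near(b)}
3. swap(b,b)  →  {above(c), above(f), at(f), marked(b), marked(f), near(b)}

step(b,c); tag(c); swap(b,b)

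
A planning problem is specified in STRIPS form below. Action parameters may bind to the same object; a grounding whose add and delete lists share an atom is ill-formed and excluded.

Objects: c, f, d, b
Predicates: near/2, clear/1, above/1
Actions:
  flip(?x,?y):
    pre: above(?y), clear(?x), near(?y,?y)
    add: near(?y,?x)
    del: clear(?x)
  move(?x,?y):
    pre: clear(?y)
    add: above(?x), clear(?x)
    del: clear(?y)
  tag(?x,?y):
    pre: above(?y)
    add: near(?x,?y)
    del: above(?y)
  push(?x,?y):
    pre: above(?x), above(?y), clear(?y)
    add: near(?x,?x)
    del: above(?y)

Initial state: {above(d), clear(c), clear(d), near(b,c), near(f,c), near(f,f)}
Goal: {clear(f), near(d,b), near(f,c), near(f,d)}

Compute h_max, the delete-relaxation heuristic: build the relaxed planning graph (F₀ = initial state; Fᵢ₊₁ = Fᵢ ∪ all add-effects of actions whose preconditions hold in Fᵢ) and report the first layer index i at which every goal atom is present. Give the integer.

F0 = init (6 atoms)
F1 = F0 ∪ {above(b), above(c), above(f), clear(b), clear(f), near(b,d), near(c,d), near(d,d), near(f,d)}  (15 atoms)
F2 = F1 ∪ {near(b,b), near(b,f), near(c,b), near(c,c), near(c,f), near(d,b), near(d,c), near(d,f), near(f,b)}  (24 atoms)
goal ⊆ F2  ⇒  h_max = 2

2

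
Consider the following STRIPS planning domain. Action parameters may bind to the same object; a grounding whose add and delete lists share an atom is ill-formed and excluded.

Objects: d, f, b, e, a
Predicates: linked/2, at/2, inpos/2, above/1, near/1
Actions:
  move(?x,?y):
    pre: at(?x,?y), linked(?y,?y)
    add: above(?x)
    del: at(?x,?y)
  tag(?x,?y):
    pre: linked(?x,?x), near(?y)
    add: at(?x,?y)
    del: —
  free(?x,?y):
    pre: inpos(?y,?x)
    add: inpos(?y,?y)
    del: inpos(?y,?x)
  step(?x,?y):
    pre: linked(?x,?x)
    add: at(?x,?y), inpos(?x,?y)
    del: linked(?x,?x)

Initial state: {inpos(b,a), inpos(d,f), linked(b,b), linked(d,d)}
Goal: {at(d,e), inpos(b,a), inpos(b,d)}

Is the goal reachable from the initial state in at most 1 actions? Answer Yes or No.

1. step(d,e)  →  {at(d,e), inpos(b,a), inpos(d,e), inpos(d,f), linked(b,b)}
2. step(b,d)  →  {at(b,d), at(d,e), inpos(b,a), inpos(b,d), inpos(d,e), inpos(d,f)}
optimal plan length = 2; 2 > 1

No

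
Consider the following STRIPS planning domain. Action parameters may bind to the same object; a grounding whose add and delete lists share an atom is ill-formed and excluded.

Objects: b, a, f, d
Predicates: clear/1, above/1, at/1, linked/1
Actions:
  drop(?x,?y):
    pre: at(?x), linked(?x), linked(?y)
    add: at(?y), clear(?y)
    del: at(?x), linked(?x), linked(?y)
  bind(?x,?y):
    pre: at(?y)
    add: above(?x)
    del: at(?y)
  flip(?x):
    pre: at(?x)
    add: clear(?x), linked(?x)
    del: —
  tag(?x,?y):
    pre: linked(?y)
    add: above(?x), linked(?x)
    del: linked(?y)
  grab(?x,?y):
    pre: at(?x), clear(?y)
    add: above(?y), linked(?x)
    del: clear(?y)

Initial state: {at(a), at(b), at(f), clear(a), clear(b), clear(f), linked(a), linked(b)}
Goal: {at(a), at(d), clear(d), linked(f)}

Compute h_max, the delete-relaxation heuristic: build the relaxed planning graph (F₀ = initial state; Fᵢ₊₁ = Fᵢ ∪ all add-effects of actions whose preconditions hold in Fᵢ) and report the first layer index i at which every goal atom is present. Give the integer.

F0 = init (8 atoms)
F1 = F0 ∪ {above(a), above(b), above(d), above(f), linked(d), linked(f)}  (14 atoms)
F2 = F1 ∪ {at(d), clear(d)}  (16 atoms)
goal ⊆ F2  ⇒  h_max = 2

2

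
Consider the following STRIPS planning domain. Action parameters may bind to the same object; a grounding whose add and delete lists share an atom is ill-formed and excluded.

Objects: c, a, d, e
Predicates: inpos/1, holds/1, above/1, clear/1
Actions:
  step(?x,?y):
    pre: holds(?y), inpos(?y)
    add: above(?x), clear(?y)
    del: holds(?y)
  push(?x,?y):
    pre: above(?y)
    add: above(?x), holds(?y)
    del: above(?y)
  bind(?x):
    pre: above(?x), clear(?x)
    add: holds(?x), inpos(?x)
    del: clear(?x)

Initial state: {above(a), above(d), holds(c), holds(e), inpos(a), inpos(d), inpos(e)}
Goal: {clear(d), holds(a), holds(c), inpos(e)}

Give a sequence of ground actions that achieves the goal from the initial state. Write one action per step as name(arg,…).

1. push(c,a)  →  {above(c), above(d), holds(a), holds(c), holds(e), inpos(a), inpos(d), inpos(e)}
2. push(c,d)  →  {above(c), holds(a), holds(c), holds(d), holds(e), inpos(a), inpos(d), inpos(e)}
3. step(c,d)  →  {above(c), clear(d), holds(a), holds(c), holds(e), inpos(a), inpos(d), inpos(e)}

push(c,a); push(c,d); step(c,d)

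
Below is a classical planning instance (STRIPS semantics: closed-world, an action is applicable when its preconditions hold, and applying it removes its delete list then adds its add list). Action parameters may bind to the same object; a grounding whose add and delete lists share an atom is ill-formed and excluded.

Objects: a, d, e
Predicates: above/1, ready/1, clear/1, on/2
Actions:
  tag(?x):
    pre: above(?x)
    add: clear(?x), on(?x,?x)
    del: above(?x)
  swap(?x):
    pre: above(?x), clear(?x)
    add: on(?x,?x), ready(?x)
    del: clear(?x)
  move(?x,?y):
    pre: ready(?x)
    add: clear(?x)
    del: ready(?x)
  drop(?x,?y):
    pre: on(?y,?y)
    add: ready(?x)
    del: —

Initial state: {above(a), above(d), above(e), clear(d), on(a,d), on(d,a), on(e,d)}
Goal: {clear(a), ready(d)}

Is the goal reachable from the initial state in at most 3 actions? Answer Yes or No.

Yes

1. tag(a)  →  {above(d), above(e), clear(a), clear(d), on(a,a), on(a,d), on(d,a), on(e,d)}
2. swap(d)  →  {above(d), above(e), clear(a), on(a,a), on(a,d), on(d,a), on(d,d), on(e,d), ready(d)}
optimal plan length = 2; 2 ≤ 3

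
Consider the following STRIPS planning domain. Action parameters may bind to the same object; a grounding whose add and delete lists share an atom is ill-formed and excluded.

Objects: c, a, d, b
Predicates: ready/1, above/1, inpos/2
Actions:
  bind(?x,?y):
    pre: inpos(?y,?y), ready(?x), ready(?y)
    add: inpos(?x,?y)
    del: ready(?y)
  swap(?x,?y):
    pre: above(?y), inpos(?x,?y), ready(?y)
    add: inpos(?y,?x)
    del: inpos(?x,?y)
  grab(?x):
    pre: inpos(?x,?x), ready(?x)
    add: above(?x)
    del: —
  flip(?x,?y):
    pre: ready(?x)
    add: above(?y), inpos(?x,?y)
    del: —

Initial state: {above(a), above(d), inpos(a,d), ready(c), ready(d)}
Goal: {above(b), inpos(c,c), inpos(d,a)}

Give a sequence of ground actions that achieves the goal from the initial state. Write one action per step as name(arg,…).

1. swap(a,d)  →  {above(a), above(d), inpos(d,a), ready(c), ready(d)}
2. flip(c,c)  →  {above(a), above(c), above(d), inpos(c,c), inpos(d,a), ready(c), ready(d)}
3. flip(c,b)  →  {above(a), above(b), above(c), above(d), inpos(c,b), inpos(c,c), inpos(d,a), ready(c), ready(d)}

swap(a,d); flip(c,c); flip(c,b)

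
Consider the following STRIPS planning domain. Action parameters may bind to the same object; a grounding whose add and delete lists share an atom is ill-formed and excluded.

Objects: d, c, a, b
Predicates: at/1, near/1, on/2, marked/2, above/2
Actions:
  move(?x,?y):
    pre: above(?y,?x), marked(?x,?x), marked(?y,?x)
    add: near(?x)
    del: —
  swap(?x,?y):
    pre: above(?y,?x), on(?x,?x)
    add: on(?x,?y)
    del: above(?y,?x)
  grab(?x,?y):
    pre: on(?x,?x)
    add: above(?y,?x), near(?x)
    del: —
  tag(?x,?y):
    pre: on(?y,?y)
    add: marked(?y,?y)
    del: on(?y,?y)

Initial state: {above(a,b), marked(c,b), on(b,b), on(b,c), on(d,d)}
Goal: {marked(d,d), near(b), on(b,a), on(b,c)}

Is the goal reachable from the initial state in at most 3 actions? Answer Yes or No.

Yes

1. swap(b,a)  →  {marked(c,b), on(b,a), on(b,b), on(b,c), on(d,d)}
2. grab(b,d)  →  {above(d,b), marked(c,b), near(b), on(b,a), on(b,b), on(b,c), on(d,d)}
3. tag(d,d)  →  {above(d,b), marked(c,b), marked(d,d), near(b), on(b,a), on(b,b), on(b,c)}
optimal plan length = 3; 3 ≤ 3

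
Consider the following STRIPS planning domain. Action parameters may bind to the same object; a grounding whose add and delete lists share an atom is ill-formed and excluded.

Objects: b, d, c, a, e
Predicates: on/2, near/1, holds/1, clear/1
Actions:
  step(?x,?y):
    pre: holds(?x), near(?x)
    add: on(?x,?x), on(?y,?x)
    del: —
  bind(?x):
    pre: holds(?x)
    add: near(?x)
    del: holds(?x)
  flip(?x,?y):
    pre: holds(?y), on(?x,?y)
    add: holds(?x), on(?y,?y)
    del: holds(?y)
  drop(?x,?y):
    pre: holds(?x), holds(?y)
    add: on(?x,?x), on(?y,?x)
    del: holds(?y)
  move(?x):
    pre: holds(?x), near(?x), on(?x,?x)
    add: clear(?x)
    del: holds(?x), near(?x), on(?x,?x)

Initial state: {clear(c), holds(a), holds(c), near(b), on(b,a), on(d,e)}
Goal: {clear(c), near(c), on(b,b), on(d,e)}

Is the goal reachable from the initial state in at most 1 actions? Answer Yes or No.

No

1. bind(c)  →  {clear(c), holds(a), near(b), near(c), on(b,a), on(d,e)}
2. flip(b,a)  →  {clear(c), holds(b), near(b), near(c), on(a,a), on(b,a), on(d,e)}
3. step(b,b)  →  {clear(c), holds(b), near(b), near(c), on(a,a), on(b,a), on(b,b), on(d,e)}
optimal plan length = 3; 3 > 1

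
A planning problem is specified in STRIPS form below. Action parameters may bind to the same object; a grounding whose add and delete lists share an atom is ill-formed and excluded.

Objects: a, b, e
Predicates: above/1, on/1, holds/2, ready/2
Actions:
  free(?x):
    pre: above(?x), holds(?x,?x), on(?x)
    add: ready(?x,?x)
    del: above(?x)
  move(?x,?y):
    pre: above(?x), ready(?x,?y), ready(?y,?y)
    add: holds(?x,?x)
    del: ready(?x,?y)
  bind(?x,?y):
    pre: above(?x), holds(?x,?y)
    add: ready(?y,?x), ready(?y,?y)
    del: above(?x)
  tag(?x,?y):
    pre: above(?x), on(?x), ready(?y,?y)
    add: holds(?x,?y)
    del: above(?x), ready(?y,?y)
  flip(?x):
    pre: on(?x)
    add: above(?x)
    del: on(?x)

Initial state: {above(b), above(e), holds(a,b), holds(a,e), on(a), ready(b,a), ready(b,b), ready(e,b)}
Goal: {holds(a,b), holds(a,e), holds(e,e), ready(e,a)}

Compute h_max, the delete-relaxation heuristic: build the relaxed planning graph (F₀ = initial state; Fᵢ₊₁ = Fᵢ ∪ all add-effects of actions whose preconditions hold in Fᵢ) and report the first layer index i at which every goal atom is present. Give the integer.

F0 = init (8 atoms)
F1 = F0 ∪ {above(a), holds(b,b), holds(e,e)}  (11 atoms)
F2 = F1 ∪ {ready(e,a), ready(e,e)}  (13 atoms)
goal ⊆ F2  ⇒  h_max = 2

2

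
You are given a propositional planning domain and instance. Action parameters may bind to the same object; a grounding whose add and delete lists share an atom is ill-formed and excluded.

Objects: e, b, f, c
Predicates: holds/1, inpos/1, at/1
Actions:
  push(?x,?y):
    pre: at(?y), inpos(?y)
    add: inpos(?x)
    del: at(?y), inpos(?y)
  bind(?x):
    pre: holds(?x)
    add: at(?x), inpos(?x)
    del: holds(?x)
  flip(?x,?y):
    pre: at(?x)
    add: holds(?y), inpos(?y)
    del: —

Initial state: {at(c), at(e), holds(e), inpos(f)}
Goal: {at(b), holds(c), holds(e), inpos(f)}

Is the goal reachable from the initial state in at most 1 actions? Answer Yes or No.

No

1. flip(e,b)  →  {at(c), at(e), holds(b), holds(e), inpos(b), inpos(f)}
2. bind(b)  →  {at(b), at(c), at(e), holds(e), inpos(b), inpos(f)}
3. flip(e,c)  →  {at(b), at(c), at(e), holds(c), holds(e), inpos(b), inpos(c), inpos(f)}
optimal plan length = 3; 3 > 1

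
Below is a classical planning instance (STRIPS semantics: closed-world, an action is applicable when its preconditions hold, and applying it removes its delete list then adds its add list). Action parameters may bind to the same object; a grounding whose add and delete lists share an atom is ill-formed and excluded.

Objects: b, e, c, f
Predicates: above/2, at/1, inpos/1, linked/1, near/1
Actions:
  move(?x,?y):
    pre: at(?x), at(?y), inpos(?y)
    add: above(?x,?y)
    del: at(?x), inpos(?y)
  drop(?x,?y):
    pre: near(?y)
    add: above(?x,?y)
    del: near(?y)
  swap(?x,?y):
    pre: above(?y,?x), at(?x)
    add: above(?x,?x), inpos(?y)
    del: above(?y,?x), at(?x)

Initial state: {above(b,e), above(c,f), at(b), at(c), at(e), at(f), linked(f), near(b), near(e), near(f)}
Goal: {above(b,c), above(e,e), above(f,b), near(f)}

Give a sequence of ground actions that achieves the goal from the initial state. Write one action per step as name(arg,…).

1. drop(e,e)  →  {above(b,e), above(c,f), above(e,e), at(b), at(c), at(e), at(f), linked(f), near(b), near(f)}
2. drop(f,b)  →  {above(b,e), above(c,f), above(e,e), above(f,b), at(b), at(c), at(e), at(f), linked(f), near(f)}
3. swap(f,c)  →  {above(b,e), above(e,e), above(f,b), above(f,f), at(b), at(c), at(e), inpos(c), linked(f), near(f)}
4. move(b,c)  →  {above(b,c), above(b,e), above(e,e), above(f,b), above(f,f), at(c), at(e), linked(f), near(f)}

drop(e,e); drop(f,b); swap(f,c); move(b,c)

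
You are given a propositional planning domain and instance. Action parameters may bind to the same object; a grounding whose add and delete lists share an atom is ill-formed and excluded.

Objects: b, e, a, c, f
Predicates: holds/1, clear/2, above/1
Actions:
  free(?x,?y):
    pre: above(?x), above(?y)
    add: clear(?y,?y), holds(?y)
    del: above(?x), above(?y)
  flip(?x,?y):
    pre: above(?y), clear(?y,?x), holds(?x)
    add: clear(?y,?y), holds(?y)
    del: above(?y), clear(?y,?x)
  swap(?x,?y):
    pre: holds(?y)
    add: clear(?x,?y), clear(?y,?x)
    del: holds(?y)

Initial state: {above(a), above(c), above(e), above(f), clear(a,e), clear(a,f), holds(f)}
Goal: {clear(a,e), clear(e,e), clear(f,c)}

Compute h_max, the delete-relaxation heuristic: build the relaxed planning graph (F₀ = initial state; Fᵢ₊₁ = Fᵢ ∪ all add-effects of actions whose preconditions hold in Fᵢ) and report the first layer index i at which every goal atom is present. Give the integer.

1

F0 = init (7 atoms)
F1 = F0 ∪ {clear(a,a), clear(b,f), clear(c,c), clear(c,f), clear(e,e), clear(e,f), clear(f,a), clear(f,b), clear(f,c), clear(f,e), clear(f,f), holds(a), holds(c), holds(e)}  (21 atoms)
goal ⊆ F1  ⇒  h_max = 1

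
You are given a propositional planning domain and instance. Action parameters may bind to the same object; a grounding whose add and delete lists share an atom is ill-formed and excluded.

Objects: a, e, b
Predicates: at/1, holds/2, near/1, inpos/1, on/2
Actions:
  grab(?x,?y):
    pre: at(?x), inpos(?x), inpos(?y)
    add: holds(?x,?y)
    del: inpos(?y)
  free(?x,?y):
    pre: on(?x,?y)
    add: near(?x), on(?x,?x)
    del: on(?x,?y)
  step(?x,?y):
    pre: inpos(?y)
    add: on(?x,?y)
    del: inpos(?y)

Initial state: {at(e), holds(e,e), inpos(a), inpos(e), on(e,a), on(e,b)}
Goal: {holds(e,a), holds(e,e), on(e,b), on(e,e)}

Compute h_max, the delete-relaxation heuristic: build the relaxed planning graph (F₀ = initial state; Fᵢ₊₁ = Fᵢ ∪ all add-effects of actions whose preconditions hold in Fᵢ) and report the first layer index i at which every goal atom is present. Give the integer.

F0 = init (6 atoms)
F1 = F0 ∪ {holds(e,a), near(e), on(a,a), on(a,e), on(b,a), on(b,e), on(e,e)}  (13 atoms)
goal ⊆ F1  ⇒  h_max = 1

1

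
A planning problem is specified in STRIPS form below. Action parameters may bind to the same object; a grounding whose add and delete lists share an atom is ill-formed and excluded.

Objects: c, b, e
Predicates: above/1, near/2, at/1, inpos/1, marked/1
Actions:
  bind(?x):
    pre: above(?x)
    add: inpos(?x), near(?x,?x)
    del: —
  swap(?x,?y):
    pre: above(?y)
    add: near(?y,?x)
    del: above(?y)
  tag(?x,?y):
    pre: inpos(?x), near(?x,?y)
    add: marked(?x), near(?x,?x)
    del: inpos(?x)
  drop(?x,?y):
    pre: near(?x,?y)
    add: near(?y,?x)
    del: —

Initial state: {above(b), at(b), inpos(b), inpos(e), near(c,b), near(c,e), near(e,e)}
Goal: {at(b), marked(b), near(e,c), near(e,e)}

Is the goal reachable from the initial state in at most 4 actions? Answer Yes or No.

1. bind(b)  →  {above(b), at(b), inpos(b), inpos(e), near(b,b), near(c,b), near(c,e), near(e,e)}
2. tag(b,b)  →  {above(b), at(b), inpos(e), marked(b), near(b,b), near(c,b), near(c,e), near(e,e)}
3. drop(c,e)  →  {above(b), at(b), inpos(e), marked(b), near(b,b), near(c,b), near(c,e), near(e,c), near(e,e)}
optimal plan length = 3; 3 ≤ 4

Yes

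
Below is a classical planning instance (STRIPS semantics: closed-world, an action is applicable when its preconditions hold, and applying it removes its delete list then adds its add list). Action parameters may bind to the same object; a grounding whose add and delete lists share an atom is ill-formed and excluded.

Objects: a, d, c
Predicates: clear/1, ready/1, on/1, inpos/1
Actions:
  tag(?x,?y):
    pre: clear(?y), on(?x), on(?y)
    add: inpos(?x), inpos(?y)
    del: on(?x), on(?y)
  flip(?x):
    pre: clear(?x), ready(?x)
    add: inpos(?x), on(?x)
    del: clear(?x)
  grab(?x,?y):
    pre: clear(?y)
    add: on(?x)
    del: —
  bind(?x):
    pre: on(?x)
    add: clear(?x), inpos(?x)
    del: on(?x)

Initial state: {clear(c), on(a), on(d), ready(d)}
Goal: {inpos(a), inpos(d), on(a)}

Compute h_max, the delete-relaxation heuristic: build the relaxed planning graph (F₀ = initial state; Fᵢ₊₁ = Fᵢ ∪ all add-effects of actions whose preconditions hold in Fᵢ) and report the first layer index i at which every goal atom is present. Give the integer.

1

F0 = init (4 atoms)
F1 = F0 ∪ {clear(a), clear(d), inpos(a), inpos(d), on(c)}  (9 atoms)
goal ⊆ F1  ⇒  h_max = 1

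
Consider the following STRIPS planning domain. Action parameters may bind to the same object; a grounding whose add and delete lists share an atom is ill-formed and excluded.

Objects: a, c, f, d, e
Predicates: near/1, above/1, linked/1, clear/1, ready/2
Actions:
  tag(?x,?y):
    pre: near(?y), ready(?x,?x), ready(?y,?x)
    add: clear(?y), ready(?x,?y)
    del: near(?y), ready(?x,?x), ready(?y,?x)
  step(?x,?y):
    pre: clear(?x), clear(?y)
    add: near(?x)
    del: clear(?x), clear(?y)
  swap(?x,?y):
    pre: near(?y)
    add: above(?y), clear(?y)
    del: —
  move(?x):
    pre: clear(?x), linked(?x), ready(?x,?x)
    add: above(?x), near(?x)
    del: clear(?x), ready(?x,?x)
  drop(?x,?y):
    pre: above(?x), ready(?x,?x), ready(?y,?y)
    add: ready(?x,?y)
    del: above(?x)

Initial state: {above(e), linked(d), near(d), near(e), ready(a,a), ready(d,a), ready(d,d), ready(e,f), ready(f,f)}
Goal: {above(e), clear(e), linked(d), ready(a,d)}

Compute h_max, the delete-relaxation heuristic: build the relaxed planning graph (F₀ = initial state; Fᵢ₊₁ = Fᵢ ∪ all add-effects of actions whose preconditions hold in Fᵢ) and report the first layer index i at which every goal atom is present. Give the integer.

1

F0 = init (9 atoms)
F1 = F0 ∪ {above(d), clear(d), clear(e), ready(a,d), ready(f,e)}  (14 atoms)
goal ⊆ F1  ⇒  h_max = 1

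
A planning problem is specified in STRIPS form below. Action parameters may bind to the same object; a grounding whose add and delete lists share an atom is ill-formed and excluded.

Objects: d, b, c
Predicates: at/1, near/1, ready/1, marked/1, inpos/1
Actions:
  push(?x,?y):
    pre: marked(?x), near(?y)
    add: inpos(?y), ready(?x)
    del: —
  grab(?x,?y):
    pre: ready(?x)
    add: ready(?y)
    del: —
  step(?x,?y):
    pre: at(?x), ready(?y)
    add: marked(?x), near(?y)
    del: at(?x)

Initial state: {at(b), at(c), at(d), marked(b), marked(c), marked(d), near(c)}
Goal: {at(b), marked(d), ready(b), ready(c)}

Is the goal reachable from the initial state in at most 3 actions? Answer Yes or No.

1. push(b,c)  →  {at(b), at(c), at(d), inpos(c), marked(b), marked(c), marked(d), near(c), ready(b)}
2. push(c,c)  →  {at(b), at(c), at(d), inpos(c), marked(b), marked(c), marked(d), near(c), ready(b), ready(c)}
optimal plan length = 2; 2 ≤ 3

Yes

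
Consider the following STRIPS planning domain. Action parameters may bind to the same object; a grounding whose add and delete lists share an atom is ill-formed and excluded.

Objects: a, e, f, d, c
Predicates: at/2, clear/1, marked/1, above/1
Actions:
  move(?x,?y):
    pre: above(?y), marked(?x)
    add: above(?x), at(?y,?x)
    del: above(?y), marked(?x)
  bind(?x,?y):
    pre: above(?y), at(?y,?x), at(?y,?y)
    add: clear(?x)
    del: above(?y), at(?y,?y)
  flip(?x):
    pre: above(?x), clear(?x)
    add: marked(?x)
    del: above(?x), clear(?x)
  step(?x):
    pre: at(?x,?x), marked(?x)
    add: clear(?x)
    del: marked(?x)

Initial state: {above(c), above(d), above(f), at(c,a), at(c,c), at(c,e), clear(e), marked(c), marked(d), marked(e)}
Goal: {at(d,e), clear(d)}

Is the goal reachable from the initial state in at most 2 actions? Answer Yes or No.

1. move(e,d)  →  {above(c), above(e), above(f), at(c,a), at(c,c), at(c,e), at(d,e), clear(e), marked(c), marked(d)}
2. move(d,c)  →  {above(d), above(e), above(f), at(c,a), at(c,c), at(c,d), at(c,e), at(d,e), clear(e), marked(c)}
3. move(c,e)  →  {above(c), above(d), above(f), at(c,a), at(c,c), at(c,d), at(c,e), at(d,e), at(e,c), clear(e)}
4. bind(d,c)  →  {above(d), above(f), at(c,a), at(c,d), at(c,e), at(d,e), at(e,c), clear(d), clear(e)}
optimal plan length = 4; 4 > 2

No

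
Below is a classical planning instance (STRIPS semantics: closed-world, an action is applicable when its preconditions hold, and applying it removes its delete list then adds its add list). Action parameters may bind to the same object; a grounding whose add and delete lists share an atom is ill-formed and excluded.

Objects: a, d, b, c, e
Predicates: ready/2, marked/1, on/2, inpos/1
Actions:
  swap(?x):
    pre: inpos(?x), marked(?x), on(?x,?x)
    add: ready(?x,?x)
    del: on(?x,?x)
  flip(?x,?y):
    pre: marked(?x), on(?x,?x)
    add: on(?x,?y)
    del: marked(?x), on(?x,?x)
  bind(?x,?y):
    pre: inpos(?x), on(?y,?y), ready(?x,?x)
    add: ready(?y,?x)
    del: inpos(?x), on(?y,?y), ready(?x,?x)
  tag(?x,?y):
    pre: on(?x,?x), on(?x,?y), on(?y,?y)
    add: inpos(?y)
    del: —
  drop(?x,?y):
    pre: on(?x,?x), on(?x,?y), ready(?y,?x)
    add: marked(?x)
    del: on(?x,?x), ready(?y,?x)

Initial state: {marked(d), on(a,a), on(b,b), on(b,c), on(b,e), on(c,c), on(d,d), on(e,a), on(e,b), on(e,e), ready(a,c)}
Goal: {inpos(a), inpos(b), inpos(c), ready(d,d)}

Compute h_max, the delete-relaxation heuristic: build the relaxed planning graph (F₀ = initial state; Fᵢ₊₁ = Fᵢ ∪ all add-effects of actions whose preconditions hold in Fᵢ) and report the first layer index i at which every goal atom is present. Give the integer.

2

F0 = init (11 atoms)
F1 = F0 ∪ {inpos(a), inpos(b), inpos(c), inpos(d), inpos(e), on(d,a), on(d,b), on(d,c), on(d,e)}  (20 atoms)
F2 = F1 ∪ {ready(d,d)}  (21 atoms)
goal ⊆ F2  ⇒  h_max = 2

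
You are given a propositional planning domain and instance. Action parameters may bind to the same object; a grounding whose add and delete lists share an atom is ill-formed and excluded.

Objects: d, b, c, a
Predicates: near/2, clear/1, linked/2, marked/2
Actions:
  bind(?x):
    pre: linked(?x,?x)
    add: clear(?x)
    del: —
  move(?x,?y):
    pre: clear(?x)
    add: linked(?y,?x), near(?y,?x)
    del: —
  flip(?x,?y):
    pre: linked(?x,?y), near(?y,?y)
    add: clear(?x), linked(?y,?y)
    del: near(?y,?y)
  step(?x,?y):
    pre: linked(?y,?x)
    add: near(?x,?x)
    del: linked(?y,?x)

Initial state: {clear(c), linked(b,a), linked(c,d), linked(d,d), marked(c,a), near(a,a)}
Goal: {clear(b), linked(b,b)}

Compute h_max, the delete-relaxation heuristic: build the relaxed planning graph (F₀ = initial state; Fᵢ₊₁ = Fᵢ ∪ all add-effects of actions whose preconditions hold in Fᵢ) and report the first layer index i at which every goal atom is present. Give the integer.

F0 = init (6 atoms)
F1 = F0 ∪ {clear(b), clear(d), linked(a,a), linked(a,c), linked(b,c), linked(c,c), linked(d,c), near(a,c), near(b,c), near(c,c), near(d,c), near(d,d)}  (18 atoms)
F2 = F1 ∪ {clear(a), linked(a,b), linked(a,d), linked(b,b), linked(b,d), linked(c,b), linked(d,b), near(a,b), near(a,d), near(b,b), near(b,d), near(c,b), near(c,d), near(d,b)}  (32 atoms)
goal ⊆ F2  ⇒  h_max = 2

2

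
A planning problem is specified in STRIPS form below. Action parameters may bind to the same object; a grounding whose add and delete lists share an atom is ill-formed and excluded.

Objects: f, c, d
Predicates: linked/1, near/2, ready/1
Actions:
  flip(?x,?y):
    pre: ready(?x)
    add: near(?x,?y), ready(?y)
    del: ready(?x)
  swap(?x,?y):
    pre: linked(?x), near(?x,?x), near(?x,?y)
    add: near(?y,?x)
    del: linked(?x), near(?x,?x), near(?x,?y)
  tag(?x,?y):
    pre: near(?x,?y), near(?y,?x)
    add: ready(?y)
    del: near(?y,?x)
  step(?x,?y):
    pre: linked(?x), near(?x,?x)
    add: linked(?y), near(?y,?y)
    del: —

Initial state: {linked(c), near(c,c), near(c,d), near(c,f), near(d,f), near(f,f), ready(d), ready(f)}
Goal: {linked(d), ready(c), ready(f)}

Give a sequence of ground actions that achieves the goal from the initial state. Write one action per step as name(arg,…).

1. flip(d,c)  →  {linked(c), near(c,c), near(c,d), near(c,f), near(d,c), near(d,f), near(f,f), ready(c), ready(f)}
2. step(c,d)  →  {linked(c), linked(d), near(c,c), near(c,d), near(c,f), near(d,c), near(d,d), near(d,f), near(f,f), ready(c), ready(f)}

flip(d,c); step(c,d)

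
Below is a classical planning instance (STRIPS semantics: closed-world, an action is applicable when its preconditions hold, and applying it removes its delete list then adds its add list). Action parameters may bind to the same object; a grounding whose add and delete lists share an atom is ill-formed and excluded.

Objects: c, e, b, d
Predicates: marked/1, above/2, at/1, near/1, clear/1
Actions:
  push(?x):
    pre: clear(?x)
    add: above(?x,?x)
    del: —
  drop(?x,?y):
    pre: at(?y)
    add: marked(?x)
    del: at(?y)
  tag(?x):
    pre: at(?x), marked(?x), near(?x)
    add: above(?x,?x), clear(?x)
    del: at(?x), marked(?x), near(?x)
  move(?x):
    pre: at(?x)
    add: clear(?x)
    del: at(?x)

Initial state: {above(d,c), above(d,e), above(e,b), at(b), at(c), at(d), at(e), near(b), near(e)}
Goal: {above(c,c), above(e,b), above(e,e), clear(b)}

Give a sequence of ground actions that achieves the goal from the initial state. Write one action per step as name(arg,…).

drop(e,d); tag(e); move(c); push(c); move(b)

1. drop(e,d)  →  {above(d,c), above(d,e), above(e,b), at(b), at(c), at(e), marked(e), near(b), near(e)}
2. tag(e)  →  {above(d,c), above(d,e), above(e,b), above(e,e), at(b), at(c), clear(e), near(b)}
3. move(c)  →  {above(d,c), above(d,e), above(e,b), above(e,e), at(b), clear(c), clear(e), near(b)}
4. push(c)  →  {above(c,c), above(d,c), above(d,e), above(e,b), above(e,e), at(b), clear(c), clear(e), near(b)}
5. move(b)  →  {above(c,c), above(d,c), above(d,e), above(e,b), above(e,e), clear(b), clear(c), clear(e), near(b)}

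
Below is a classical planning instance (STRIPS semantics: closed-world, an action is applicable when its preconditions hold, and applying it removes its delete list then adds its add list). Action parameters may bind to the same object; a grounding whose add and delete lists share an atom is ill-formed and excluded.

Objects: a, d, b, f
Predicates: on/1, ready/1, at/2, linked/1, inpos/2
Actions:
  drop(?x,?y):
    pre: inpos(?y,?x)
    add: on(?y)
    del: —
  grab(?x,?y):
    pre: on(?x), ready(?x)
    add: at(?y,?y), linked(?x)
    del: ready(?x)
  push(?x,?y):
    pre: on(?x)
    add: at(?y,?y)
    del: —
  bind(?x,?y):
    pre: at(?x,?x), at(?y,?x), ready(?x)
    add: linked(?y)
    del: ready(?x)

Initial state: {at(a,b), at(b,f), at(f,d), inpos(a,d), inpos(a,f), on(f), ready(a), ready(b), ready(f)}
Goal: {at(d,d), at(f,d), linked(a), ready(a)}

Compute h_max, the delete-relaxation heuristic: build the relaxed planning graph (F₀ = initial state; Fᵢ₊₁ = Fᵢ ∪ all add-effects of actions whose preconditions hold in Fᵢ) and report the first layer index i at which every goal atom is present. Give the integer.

2

F0 = init (9 atoms)
F1 = F0 ∪ {at(a,a), at(b,b), at(d,d), at(f,f), linked(f), on(a)}  (15 atoms)
F2 = F1 ∪ {linked(a), linked(b)}  (17 atoms)
goal ⊆ F2  ⇒  h_max = 2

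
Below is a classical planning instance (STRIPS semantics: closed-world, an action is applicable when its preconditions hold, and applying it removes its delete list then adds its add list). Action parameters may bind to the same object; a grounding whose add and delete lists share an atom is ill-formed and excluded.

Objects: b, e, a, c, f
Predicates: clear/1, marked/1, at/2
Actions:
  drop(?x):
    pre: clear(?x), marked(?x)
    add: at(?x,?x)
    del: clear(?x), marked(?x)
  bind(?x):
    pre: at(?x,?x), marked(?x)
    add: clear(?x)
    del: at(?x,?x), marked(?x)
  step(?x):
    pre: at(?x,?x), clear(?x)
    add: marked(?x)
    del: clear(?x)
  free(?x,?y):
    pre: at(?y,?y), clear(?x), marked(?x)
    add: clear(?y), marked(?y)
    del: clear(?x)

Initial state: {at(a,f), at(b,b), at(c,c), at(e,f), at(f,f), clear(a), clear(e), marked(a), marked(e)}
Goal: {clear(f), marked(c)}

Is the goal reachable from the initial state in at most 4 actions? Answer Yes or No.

1. free(e,c)  →  {at(a,f), at(b,b), at(c,c), at(e,f), at(f,f), clear(a), clear(c), marked(a), marked(c), marked(e)}
2. free(a,f)  →  {at(a,f), at(b,b), at(c,c), at(e,f), at(f,f), clear(c), clear(f), marked(a), marked(c), marked(e), marked(f)}
optimal plan length = 2; 2 ≤ 4

Yes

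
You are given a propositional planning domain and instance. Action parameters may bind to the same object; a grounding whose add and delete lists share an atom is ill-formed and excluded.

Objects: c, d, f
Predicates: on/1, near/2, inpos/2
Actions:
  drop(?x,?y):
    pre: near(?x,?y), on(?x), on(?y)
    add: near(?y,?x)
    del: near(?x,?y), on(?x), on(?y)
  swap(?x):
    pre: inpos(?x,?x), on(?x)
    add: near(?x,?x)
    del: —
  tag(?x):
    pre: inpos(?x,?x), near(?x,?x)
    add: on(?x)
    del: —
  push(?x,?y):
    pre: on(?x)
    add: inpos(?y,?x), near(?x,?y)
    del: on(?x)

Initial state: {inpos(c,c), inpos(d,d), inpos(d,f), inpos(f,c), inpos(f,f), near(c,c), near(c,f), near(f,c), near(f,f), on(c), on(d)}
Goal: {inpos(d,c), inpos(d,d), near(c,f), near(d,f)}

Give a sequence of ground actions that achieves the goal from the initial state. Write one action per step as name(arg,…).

1. push(c,d)  →  {inpos(c,c), inpos(d,c), inpos(d,d), inpos(d,f), inpos(f,c), inpos(f,f), near(c,c), near(c,d), near(c,f), near(f,c), near(f,f), on(d)}
2. push(d,f)  →  {inpos(c,c), inpos(d,c), inpos(d,d), inpos(d,f), inpos(f,c), inpos(f,d), inpos(f,f), near(c,c), near(c,d), near(c,f), near(d,f), near(f,c), near(f,f)}

push(c,d); push(d,f)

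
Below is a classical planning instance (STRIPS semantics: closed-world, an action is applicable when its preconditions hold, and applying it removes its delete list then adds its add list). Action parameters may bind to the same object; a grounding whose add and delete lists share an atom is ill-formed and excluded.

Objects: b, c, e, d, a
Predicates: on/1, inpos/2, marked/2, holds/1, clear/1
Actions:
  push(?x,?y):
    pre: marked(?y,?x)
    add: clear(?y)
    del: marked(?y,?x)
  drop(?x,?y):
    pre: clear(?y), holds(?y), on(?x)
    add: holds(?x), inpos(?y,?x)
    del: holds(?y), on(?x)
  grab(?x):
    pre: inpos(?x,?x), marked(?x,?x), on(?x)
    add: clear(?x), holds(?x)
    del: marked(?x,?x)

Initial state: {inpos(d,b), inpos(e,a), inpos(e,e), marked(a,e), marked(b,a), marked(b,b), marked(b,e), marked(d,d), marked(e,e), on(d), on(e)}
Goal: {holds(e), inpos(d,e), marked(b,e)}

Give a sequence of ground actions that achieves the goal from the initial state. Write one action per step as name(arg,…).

push(d,d); grab(e); drop(d,e); drop(e,d)

1. push(d,d)  →  {clear(d), inpos(d,b), inpos(e,a), inpos(e,e), marked(a,e), marked(b,a), marked(b,b), marked(b,e), marked(e,e), on(d), on(e)}
2. grab(e)  →  {clear(d), clear(e), holds(e), inpos(d,b), inpos(e,a), inpos(e,e), marked(a,e), marked(b,a), marked(b,b), marked(b,e), on(d), on(e)}
3. drop(d,e)  →  {clear(d), clear(e), holds(d), inpos(d,b), inpos(e,a), inpos(e,d), inpos(e,e), marked(a,e), marked(b,a), marked(b,b), marked(b,e), on(e)}
4. drop(e,d)  →  {clear(d), clear(e), holds(e), inpos(d,b), inpos(d,e), inpos(e,a), inpos(e,d), inpos(e,e), marked(a,e), marked(b,a), marked(b,b), marked(b,e)}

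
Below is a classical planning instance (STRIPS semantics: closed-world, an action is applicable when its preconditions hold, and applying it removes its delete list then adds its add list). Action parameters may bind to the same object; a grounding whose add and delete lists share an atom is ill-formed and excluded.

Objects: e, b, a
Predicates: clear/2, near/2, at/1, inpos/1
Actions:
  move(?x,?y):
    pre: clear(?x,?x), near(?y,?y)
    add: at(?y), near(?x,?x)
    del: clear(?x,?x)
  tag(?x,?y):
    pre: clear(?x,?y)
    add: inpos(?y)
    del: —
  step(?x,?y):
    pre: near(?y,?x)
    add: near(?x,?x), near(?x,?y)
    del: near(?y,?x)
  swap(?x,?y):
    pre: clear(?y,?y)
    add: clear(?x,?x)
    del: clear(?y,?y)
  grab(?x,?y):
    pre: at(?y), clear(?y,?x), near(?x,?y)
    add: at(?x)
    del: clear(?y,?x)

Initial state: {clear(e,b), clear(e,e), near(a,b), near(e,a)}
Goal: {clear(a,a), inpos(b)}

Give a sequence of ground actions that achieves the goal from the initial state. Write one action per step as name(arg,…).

tag(e,b); swap(a,e)

1. tag(e,b)  →  {clear(e,b), clear(e,e), inpos(b), near(a,b), near(e,a)}
2. swap(a,e)  →  {clear(a,a), clear(e,b), inpos(b), near(a,b), near(e,a)}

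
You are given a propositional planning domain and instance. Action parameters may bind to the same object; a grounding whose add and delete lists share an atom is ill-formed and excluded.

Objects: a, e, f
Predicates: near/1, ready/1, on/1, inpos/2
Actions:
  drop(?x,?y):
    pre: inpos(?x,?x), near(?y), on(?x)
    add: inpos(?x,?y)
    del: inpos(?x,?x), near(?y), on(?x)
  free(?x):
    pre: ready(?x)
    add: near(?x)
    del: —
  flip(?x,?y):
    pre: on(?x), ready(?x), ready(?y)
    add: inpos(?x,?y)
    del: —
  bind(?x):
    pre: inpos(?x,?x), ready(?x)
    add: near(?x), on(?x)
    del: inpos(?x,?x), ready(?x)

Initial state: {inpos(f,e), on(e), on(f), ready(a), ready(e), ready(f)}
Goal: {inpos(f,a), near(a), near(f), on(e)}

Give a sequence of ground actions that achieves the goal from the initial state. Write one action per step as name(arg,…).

free(a); free(f); flip(f,a)

1. free(a)  →  {inpos(f,e), near(a), on(e), on(f), ready(a), ready(e), ready(f)}
2. free(f)  →  {inpos(f,e), near(a), near(f), on(e), on(f), ready(a), ready(e), ready(f)}
3. flip(f,a)  →  {inpos(f,a), inpos(f,e), near(a), near(f), on(e), on(f), ready(a), ready(e), ready(f)}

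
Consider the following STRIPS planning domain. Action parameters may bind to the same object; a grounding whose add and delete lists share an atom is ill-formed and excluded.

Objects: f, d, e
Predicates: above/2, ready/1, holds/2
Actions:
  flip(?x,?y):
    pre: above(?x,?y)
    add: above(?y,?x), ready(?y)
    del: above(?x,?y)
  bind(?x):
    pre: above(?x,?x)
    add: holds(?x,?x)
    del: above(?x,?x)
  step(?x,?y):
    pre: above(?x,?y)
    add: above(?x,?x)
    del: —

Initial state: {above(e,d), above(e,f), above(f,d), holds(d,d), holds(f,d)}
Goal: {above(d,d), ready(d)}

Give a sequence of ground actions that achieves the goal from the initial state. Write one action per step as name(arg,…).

1. flip(f,d)  →  {above(d,f), above(e,d), above(e,f), holds(d,d), holds(f,d), ready(d)}
2. step(d,f)  →  {above(d,d), above(d,f), above(e,d), above(e,f), holds(d,d), holds(f,d), ready(d)}

flip(f,d); step(d,f)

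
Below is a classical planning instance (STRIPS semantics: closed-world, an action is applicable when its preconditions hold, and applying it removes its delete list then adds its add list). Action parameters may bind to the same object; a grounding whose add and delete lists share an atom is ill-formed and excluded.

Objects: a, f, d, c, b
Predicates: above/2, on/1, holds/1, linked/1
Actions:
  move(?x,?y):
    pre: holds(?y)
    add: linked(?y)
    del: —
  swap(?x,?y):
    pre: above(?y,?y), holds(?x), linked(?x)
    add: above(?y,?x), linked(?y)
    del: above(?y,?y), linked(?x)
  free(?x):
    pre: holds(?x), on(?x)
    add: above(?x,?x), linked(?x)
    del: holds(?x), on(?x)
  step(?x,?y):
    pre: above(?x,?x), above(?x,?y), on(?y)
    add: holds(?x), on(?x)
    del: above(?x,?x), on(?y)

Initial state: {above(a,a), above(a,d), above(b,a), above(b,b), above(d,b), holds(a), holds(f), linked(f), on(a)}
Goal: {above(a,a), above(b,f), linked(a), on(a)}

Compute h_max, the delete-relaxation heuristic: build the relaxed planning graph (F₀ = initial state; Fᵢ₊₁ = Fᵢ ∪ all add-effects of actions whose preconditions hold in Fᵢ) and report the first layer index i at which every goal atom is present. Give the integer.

1

F0 = init (9 atoms)
F1 = F0 ∪ {above(a,f), above(b,f), holds(b), linked(a), linked(b), on(b)}  (15 atoms)
goal ⊆ F1  ⇒  h_max = 1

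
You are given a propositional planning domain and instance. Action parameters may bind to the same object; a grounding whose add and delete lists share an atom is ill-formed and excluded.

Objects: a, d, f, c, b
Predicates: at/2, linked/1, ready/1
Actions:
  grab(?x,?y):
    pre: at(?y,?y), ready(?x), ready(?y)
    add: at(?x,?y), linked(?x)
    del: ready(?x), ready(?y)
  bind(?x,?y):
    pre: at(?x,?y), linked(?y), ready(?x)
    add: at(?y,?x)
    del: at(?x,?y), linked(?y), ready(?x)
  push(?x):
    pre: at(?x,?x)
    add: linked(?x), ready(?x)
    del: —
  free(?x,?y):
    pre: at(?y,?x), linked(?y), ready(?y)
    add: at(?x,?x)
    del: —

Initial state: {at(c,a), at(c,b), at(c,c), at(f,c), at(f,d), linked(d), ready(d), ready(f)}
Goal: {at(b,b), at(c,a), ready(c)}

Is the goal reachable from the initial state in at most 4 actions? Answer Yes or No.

1. push(c)  →  {at(c,a), at(c,b), at(c,c), at(f,c), at(f,d), linked(c), linked(d), ready(c), ready(d), ready(f)}
2. free(b,c)  →  {at(b,b), at(c,a), at(c,b), at(c,c), at(f,c), at(f,d), linked(c), linked(d), ready(c), ready(d), ready(f)}
optimal plan length = 2; 2 ≤ 4

Yes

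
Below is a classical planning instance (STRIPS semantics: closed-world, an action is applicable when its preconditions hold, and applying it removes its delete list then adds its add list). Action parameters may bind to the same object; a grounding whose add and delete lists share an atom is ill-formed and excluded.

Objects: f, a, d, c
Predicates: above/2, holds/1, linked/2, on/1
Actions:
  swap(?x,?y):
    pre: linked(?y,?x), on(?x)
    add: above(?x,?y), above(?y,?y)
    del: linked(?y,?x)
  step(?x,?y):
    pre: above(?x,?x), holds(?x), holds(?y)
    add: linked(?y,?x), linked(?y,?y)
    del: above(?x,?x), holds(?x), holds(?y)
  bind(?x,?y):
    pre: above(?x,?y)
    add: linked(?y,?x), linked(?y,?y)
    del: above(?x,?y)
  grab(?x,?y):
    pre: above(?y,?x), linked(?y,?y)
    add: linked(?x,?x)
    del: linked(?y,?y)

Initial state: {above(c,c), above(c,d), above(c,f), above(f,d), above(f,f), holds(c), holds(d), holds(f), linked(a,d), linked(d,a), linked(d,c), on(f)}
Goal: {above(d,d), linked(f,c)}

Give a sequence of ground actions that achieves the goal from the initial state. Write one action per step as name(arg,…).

step(f,d); swap(f,d); bind(c,f)

1. step(f,d)  →  {above(c,c), above(c,d), above(c,f), above(f,d), holds(c), linked(a,d), linked(d,a), linked(d,c), linked(d,d), linked(d,f), on(f)}
2. swap(f,d)  →  {above(c,c), above(c,d), above(c,f), above(d,d), above(f,d), holds(c), linked(a,d), linked(d,a), linked(d,c), linked(d,d), on(f)}
3. bind(c,f)  →  {above(c,c), above(c,d), above(d,d), above(f,d), holds(c), linked(a,d), linked(d,a), linked(d,c), linked(d,d), linked(f,c), linked(f,f), on(f)}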